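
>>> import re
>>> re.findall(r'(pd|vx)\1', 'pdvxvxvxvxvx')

['vx', 'vx']

The backreference `\1` re-matches whatever the first group consumed, character for character.
Walking the string: at [2:6] match 'vxvx', group 1 = 'vx'; at [6:10] match 'vxvx', group 1 = 'vx'.
One capturing group, so `findall` returns just the captured substring from each match — 2 in all.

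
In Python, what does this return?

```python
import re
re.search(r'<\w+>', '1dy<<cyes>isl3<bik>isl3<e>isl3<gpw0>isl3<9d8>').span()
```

(4, 10)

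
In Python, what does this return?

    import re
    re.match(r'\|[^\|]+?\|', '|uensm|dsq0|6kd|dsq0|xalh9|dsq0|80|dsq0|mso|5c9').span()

(0, 7)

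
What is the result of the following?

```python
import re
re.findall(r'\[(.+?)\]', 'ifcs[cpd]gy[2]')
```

Lazy quantifiers expand one character at a time until the remainder of the pattern can match.
Matches: at [4:9] match '[cpd]', group 1 = 'cpd'; at [11:14] match '[2]', group 1 = '2'.
`findall` collects group 1 from each match (2 total).

['cpd', '2']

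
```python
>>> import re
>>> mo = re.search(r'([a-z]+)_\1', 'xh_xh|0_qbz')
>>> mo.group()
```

'xh_xh'

A backreference is literal: `\1` must see the identical characters the first group matched.
The match spans [0:5] → 'xh_xh'.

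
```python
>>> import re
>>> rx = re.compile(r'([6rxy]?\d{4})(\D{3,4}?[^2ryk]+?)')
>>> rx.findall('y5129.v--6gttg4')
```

Pattern: optionally one of [6rxy], then exactly 4 of a digit (captured); then 3 to 4 of a non-digit (lazy), then one or more of any character except [2ryk] (lazy) (captured).
`findall` packs the 2 group values into a tuple for every match.

[('y5129', '.v--')]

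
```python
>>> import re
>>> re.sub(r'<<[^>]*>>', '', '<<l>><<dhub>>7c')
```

Matches: at [0:5] → '<<l>>'; at [5:13] → '<<dhub>>'.
`sub` substitutes '' at each match site.

'7c'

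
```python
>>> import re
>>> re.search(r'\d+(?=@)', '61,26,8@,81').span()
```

(6, 7)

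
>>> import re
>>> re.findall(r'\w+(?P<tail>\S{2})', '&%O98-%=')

['-%']

The pattern matches one or more of a word character; then exactly 2 of a non-whitespace character (captured as 'tail').
Scanning left to right: at [2:7] match 'O98-%', group 1 = '-%'.
Because there's exactly one group, `findall` drops the full match and keeps group 1 from the one hit.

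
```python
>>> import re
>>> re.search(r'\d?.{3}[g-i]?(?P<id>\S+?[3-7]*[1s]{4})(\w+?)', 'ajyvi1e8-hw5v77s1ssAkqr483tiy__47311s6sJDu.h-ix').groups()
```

('vi1e8-hw5v77s1ss', 'A')

The match spans [0:20] → 'ajyvi1e8-hw5v77s1ssA'.
Captured: group 1 = 'vi1e8-hw5v77s1ss', group 2 = 'A'.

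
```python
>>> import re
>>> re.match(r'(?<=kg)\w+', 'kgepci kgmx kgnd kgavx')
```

None

`re.match` only tries the pattern at the start of the string.
Here the pattern fails at index 0, so the call returns None.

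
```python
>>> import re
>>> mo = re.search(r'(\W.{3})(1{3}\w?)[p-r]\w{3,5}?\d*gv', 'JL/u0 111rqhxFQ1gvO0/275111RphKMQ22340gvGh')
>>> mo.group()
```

This matches a non-word character, then exactly 3 of any character (captured); then exactly 3 of a literal '1', then optionally a word character (captured); then a character in [p-r], then 3 to 5 of a word character (lazy); then zero or more of a digit, then the literal 'gv'.
`re.search` tries every starting position until one works.
The match spans [2:18] → '/u0 111rqhxFQ1gv'.
Captured: group 1 = '/u0 ', group 2 = '111r'.

'/u0 111rqhxFQ1gv'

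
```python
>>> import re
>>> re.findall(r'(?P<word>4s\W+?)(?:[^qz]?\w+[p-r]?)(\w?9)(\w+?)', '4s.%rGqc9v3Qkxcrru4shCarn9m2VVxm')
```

This matches the literal '4s', then one or more of a non-word character (lazy) (captured as 'word'); then optionally any character except [qz], then one or more of a word character, then optionally a character in [p-r] (non-capturing group); then optionally a word character, then the literal '9' (captured); then one or more of a word character (lazy) (captured).
The `?` after the quantifier makes it lazy — it takes as little as possible before letting the rest of the pattern try.
Matches: at [0:27] match '4s.%rGqc9v3Qkxcrru4shCarn9m', groups = ('4s.', '9', 'm').
`findall` packs the 3 group values into a tuple for every match.

[('4s.', '9', 'm')]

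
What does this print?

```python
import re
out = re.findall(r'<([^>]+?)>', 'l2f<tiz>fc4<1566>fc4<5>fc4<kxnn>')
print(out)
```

Matches: at [3:8] match '<tiz>', group 1 = 'tiz'; at [11:17] match '<1566>', group 1 = '1566'; at [20:23] match '<5>', group 1 = '5'; at [26:32] match '<kxnn>', group 1 = 'kxnn'.
With a single group, `findall` returns only what that group captured — 4 items.

['tiz', '1566', '5', 'kxnn']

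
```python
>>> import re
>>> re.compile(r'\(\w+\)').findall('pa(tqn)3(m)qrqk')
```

Matches: at [2:7] → '(tqn)'; at [8:11] → '(m)'.
No capturing groups, so `findall` returns the 2 full match strings.

['(tqn)', '(m)']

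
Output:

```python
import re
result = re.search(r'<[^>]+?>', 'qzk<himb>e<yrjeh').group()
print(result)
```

The match spans [3:9] → '<himb>'.

<himb>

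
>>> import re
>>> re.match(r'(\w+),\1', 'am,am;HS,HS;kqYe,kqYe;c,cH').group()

'am,am'

With `match`, the pattern is implicitly anchored at the beginning.
The match spans [0:5] → 'am,am'.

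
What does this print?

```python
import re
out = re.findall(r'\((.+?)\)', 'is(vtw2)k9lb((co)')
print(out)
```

['vtw2', '(co']

Lazy quantifiers expand one character at a time until the remainder of the pattern can match.
Scanning left to right: at [2:8] match '(vtw2)', group 1 = 'vtw2'; at [12:17] match '((co)', group 1 = '(co'.
One capturing group, so `findall` returns just the captured substring from each match — 2 in all.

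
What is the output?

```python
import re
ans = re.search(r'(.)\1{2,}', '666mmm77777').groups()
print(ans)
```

('6',)

`\1` is not a pattern — it's the concrete string captured by group 1, re-applied verbatim.
`re.search` tries every starting position until one works.
The match spans [0:3] → '666'.
Captured: group 1 = '6'.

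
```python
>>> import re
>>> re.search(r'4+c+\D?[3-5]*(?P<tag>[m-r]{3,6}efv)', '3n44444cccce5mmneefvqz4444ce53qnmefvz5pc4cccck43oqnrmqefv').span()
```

(22, 36)

This matches one or more of a literal '4', then one or more of the literal 'c'; then optionally a non-digit, then zero or more of a character in [3-5]; then 3 to 6 of a character in [m-r], then the literal 'efv' (captured as 'tag').
Unlike `match`, `search` isn't anchored — it looks for the pattern anywhere in the string.
The match spans [22:36] → '4444ce53qnmefv'.
Captured: group 1 = 'qnmefv'.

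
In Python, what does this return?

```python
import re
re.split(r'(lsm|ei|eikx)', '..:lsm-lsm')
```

['..:', 'lsm', '-', 'lsm', '']

Matches to split on: at [3:6] → 'lsm'; at [7:10] → 'lsm'.
With a capturing group present, the delimiter's captured portion is kept in the result list.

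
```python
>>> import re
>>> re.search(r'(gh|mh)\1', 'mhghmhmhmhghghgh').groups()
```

('mh',)

The match spans [4:8] → 'mhmh'.
Captured: group 1 = 'mh'.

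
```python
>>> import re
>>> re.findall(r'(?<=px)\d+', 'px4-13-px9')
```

['4', '9']

The lookaround is zero-width — it requires the adjacent text to match without consuming it, so the asserted text isn't part of the match.
Scanning left to right: at [2:3] → '4'; at [9:10] → '9'.
Since nothing is captured, `findall` lists the 2 matched substrings directly.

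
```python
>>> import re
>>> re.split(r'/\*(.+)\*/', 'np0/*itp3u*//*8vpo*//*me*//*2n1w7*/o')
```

With a capturing group present, the delimiter's captured portion is kept in the result list.

['np0', 'itp3u*//*8vpo*//*me*//*2n1w7', 'o']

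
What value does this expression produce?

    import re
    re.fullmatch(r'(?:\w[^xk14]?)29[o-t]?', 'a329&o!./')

None

The pattern matches a word character, then optionally any character except [xk14] (non-capturing group); then the literal '29', then optionally a character in [o-t].
`re.fullmatch` is like wrapping the pattern in `^…$` (in single-line mode).
Here the pattern can't cover the whole string, so the call returns None.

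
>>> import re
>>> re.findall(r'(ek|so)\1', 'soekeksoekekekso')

After group 1 captures some text, `\1` only succeeds where that same text appears again.
Scanning left to right: at [2:6] match 'ekek', group 1 = 'ek'; at [8:12] match 'ekek', group 1 = 'ek'.
`findall` collects group 1 from each match (2 total).

['ek', 'ek']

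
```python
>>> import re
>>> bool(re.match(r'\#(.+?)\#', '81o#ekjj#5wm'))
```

False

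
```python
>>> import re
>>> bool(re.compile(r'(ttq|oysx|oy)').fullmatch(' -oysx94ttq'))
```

`re.fullmatch` requires the pattern to consume the entire string.
Here the pattern can't cover the whole string, so the call returns None, and `bool(None)` is False.

False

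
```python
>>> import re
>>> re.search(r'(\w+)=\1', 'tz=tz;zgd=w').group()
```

'tz=tz'

A backreference is literal: `\1` must see the identical characters the first group matched.
The match spans [0:5] → 'tz=tz'.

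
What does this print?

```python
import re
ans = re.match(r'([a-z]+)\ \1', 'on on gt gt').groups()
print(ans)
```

The match spans [0:5] → 'on on'.
Captured: group 1 = 'on'.

('on',)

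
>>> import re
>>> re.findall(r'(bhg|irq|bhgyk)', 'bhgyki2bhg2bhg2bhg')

['bhg', 'bhg', 'bhg', 'bhg']

Branches in `(...|...)` are attempted left-to-right; the first branch that allows the whole pattern to succeed is taken.
`findall` collects group 1 from each match (4 total).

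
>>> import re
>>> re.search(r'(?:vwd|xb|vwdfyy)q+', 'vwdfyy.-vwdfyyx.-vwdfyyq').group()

'vwdfyyq'

The match spans [17:24] → 'vwdfyyq'.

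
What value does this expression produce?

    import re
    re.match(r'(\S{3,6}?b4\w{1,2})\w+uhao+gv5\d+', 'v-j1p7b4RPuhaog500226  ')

None

The pattern matches 3 to 6 of a non-whitespace character (lazy), then the literal 'b4', then 1 to 2 of a word character (captured); then one or more of a word character, then the literal 'uha', then one or more of the literal 'o'; then the literal 'gv5', then one or more of a digit.
`re.match` only tries the pattern at the start of the string.
Here the string doesn't start with a match, so the call returns None.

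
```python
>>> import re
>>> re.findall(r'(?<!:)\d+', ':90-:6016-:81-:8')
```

['0', '016', '1']

The negative lookaround is zero-width — it rules out positions where the adjacent text would match, without consuming anything.
Walking the string: at [2:3] → '0'; at [6:9] → '016'; at [12:13] → '1'.
With no groups in the pattern, `findall` gives back each whole match — 3 here.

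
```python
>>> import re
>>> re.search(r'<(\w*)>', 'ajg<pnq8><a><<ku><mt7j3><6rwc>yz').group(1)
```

'pnq8'

`re.search` scans for the first position where the pattern succeeds.
The match spans [3:9] → '<pnq8>'.
Captured: group 1 = 'pnq8'.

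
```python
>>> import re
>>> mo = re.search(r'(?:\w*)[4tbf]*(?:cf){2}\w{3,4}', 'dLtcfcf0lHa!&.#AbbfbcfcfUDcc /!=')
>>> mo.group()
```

'dLtcfcf0lHa'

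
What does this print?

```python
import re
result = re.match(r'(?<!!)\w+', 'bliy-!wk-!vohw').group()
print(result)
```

bliy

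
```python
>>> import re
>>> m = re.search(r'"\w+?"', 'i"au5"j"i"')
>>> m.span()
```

(1, 6)

Unlike `match`, `search` isn't anchored — it looks for the pattern anywhere in the string.
The match spans [1:6] → '"au5"'.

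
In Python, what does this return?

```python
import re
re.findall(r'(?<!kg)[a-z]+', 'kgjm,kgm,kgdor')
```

A negative assertion filters positions out without eating any characters.
Since nothing is captured, `findall` lists the 3 matched substrings directly.

['kgjm', 'kgm', 'kgdor']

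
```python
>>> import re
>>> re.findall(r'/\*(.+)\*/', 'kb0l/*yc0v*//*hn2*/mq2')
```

['yc0v*//*hn2']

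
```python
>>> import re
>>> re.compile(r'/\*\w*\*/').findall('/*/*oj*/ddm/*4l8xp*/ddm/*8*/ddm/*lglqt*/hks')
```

['/*oj*/', '/*4l8xp*/', '/*8*/', '/*lglqt*/']

With no groups in the pattern, `findall` gives back each whole match — 4 here.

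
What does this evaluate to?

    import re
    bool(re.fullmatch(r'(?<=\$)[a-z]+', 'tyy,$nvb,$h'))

False

The `(?=…)`/`(?<=…)` assertion just peeks at neighbouring text; it doesn't advance the match position.
For `fullmatch`, every character of the input must be accounted for by the pattern.
Here the pattern can't cover the whole string, so the call returns None, and `bool(None)` is False.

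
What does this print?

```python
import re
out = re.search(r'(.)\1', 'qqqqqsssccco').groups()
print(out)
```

The match spans [0:2] → 'qq'.
Captured: group 1 = 'q'.

('q',)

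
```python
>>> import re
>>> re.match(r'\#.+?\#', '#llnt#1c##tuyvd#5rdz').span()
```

With `match`, the pattern is implicitly anchored at the beginning.
The match spans [0:6] → '#llnt#'.

(0, 6)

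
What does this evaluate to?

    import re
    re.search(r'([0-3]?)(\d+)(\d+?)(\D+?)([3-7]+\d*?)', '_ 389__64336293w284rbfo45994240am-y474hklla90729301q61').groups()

This matches optionally a character in [0-3] (captured); then one or more of a digit (captured); then one or more of a digit (lazy) (captured); then one or more of a non-digit (lazy) (captured); then one or more of a character in [3-7], then zero or more of a digit (lazy) (captured).
A non-greedy quantifier consumes as few characters as it can — just enough that the remainder of the pattern still matches from where it stops; whatever follows it matches normally.
`re.search` tries every starting position until one works.
The match spans [2:12] → '389__64336'.
Captured: group 1 = '3', group 2 = '8', group 3 = '9', group 4 = '__', group 5 = '64336'.

('3', '8', '9', '__', '64336')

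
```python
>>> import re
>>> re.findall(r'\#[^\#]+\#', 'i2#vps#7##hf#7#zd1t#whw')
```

['#vps#', '#hf#', '#zd1t#']

With no groups in the pattern, `findall` gives back each whole match — 3 here.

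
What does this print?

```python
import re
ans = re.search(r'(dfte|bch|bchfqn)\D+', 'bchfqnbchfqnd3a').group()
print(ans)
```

Unlike `match`, `search` isn't anchored — it looks for the pattern anywhere in the string.
The match spans [0:13] → 'bchfqnbchfqnd'.
Captured: group 1 = 'bch'.

bchfqnbchfqnd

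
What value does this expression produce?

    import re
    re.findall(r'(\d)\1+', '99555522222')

After group 1 captures some text, `\1` only succeeds where that same text appears again.
Matches: at [0:2] match '99', group 1 = '9'; at [2:6] match '5555', group 1 = '5'; at [6:11] match '22222', group 1 = '2'.
With a single group, `findall` returns only what that group captured — 3 items.

['9', '5', '2']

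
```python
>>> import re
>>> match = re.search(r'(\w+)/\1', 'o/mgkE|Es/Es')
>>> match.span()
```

(7, 12)

`\1` is not a pattern — it's the concrete string captured by group 1, re-applied verbatim.
The match spans [7:12] → 'Es/Es'.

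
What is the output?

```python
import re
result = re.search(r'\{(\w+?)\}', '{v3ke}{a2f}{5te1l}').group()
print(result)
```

Unlike `match`, `search` isn't anchored — it looks for the pattern anywhere in the string.
The match spans [0:6] → '{v3ke}'.
Captured: group 1 = 'v3ke'.

{v3ke}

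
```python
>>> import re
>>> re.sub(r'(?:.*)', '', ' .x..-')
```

Pattern: zero or more of any character (non-capturing group).
Matches: at [0:6] → ' .x..-'; at [6:6] → ''.
Each match is replaced by ''.

''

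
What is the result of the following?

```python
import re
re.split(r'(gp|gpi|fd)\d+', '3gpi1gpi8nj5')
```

Matches to split on: at [1:5] → 'gpi1'; at [5:9] → 'gpi8'.
The group in the pattern means `split` returns the separators' captures alongside the pieces.

['3', 'gpi', '', 'gpi', 'nj5']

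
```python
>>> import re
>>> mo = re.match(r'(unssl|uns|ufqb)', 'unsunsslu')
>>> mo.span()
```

`match` is anchored at position 0; if the pattern doesn't fit there, it returns None.
The match spans [0:3] → 'uns'.
Captured: group 1 = 'uns'.

(0, 3)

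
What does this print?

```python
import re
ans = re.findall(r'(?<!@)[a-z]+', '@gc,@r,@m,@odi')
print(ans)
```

Because the assertion is negative and zero-width, positions next to the forbidden text are skipped.
Scanning left to right: at [2:3] → 'c'; at [12:14] → 'di'.
No capturing groups, so `findall` returns the 2 full match strings.

['c', 'di']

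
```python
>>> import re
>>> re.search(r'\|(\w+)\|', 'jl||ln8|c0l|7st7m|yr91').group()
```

`search` walks the string left to right and returns the first match it finds.
The match spans [3:8] → '|ln8|'.
Captured: group 1 = 'ln8'.

'|ln8|'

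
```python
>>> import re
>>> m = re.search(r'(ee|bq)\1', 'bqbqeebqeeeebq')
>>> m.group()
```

`\1` has to match the exact text group 1 already captured.
Unlike `match`, `search` isn't anchored — it looks for the pattern anywhere in the string.
The match spans [0:4] → 'bqbq'.
Captured: group 1 = 'bq'.

'bqbq'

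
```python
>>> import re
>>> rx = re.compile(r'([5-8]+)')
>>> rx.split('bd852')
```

['bd', '85', '2']

This matches one or more of a character in [5-8] (captured).
With a capturing group present, the delimiter's captured portion is kept in the result list.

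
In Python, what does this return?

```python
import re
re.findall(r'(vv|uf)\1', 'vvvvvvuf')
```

After group 1 captures some text, `\1` only succeeds where that same text appears again.
With a single group, `findall` returns only what that group captured — 1 item.

['vv']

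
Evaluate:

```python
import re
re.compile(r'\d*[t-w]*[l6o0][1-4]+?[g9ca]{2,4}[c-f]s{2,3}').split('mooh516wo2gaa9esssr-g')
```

Pattern: zero or more of a digit; then zero or more of a character in [t-w], then one of [l6o0], then one or more of a character in [1-4] (lazy); then 2 to 4 of one of [g9ca], then a character in [c-f], then 2 to 3 of the literal 's'.
The string is cut at each match, leaving 2 pieces.

['mooh', 'r-g']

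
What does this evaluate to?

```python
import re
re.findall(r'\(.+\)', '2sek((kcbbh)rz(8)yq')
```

Matches: at [4:17] → '((kcbbh)rz(8)'.
No capturing groups, so `findall` returns the 1 full match string.

['((kcbbh)rz(8)']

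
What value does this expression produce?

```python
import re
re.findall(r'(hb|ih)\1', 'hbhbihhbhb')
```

After group 1 captures some text, `\1` only succeeds where that same text appears again.
Walking the string: at [0:4] match 'hbhb', group 1 = 'hb'; at [6:10] match 'hbhb', group 1 = 'hb'.
One capturing group, so `findall` returns just the captured substring from each match — 2 in all.

['hb', 'hb']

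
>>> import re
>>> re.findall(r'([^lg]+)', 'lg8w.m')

The pattern matches one or more of any character except [lg] (captured).
One capturing group, so `findall` returns just the captured substring from the one match — 1 in all.

['8w.m']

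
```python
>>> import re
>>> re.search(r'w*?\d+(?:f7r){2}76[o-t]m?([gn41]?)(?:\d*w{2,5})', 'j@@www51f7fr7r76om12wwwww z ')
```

None

Here the pattern never matches, so the call returns None.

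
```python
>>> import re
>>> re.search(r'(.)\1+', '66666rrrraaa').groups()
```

('6',)

The match spans [0:5] → '66666'.
Captured: group 1 = '6'.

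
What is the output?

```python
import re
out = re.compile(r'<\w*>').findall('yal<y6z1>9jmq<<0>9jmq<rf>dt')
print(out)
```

Matches: at [3:9] → '<y6z1>'; at [14:17] → '<0>'; at [21:25] → '<rf>'.
`findall` yields the raw match text (3 of them) because the pattern has no groups.

['<y6z1>', '<0>', '<rf>']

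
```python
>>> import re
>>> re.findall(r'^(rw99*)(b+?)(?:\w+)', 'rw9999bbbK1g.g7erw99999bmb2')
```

[('rw9999', 'b')]

The pattern matches anchored at the start of the string; then the literal 'rw9', then zero or more of a literal '9' (captured); then one or more of a literal 'b' (lazy) (captured); then one or more of a word character (non-capturing group).
Walking the string: at [0:12] match 'rw9999bbbK1g', groups = ('rw9999', 'b').
With 2 capturing groups, `findall` returns a 2-tuple per match.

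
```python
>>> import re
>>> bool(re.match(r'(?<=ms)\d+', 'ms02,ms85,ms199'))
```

With `match`, the pattern is implicitly anchored at the beginning.
Here position 0 doesn't satisfy it, so the call returns None, and `bool(None)` is False.

False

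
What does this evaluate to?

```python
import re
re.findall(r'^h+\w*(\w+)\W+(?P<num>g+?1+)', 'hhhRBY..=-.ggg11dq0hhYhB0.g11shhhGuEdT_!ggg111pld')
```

[('Y', 'ggg11')]

This matches anchored at the start of the string; then one or more of the literal 'h', then zero or more of a word character; then one or more of a word character (captured); then one or more of a non-word character; then one or more of the literal 'g' (lazy), then one or more of the literal '1' (captured as 'num').
Matches: at [0:16] match 'hhhRBY..=-.ggg11', groups = ('Y', 'ggg11').
2 groups means the one result is a tuple of 2 captured strings — 1 here.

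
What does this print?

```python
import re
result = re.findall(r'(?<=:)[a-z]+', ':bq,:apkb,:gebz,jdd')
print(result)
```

Lookahead/lookbehind check context without consuming it, so the matched span excludes the asserted characters.
With no groups in the pattern, `findall` gives back each whole match — 3 here.

['bq', 'apkb', 'gebz']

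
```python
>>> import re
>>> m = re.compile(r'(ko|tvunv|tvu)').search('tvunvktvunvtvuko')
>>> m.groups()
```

Alternation isn't longest-match — the leftmost alternative that fits at this position is chosen.
Unlike `match`, `search` isn't anchored — it looks for the pattern anywhere in the string.
The match spans [0:5] → 'tvunv'.
Captured: group 1 = 'tvunv'.

('tvunv',)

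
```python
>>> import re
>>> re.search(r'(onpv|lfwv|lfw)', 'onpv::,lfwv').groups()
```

('onpv',)

`search` walks the string left to right and returns the first match it finds.
The match spans [0:4] → 'onpv'.
Captured: group 1 = 'onpv'.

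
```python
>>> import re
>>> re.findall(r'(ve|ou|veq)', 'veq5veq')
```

The regex engine tests alternatives in the order written; an earlier branch that matches wins even if a later one would match more.
Scanning left to right: at [0:2] match 've', group 1 = 've'; at [4:6] match 've', group 1 = 've'.
`findall` collects group 1 from each match (2 total).

['ve', 've']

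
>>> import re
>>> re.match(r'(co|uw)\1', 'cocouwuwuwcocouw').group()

'coco'

With `match`, the pattern is implicitly anchored at the beginning.
The match spans [0:4] → 'coco'.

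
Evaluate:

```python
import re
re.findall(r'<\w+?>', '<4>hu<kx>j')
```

Walking the string: at [0:3] → '<4>'; at [5:9] → '<kx>'.
With no groups in the pattern, `findall` gives back each whole match — 2 here.

['<4>', '<kx>']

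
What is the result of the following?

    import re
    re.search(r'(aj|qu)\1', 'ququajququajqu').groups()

('qu',)

The match spans [0:4] → 'ququ'.
Captured: group 1 = 'qu'.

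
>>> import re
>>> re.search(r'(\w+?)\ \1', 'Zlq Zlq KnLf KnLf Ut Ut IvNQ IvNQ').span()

After group 1 captures some text, `\1` only succeeds where that same text appears again.
`re.search` scans for the first position where the pattern succeeds.
The match spans [0:7] → 'Zlq Zlq'.
Captured: group 1 = 'Zlq'.

(0, 7)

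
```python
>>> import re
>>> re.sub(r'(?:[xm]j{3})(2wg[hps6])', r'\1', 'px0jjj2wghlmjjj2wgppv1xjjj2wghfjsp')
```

'px0jjj2wghl2wgppv12wghfjsp'

Pattern: one of [xm], then exactly 3 of a literal 'j' (non-capturing group); then the literal '2wg', then one of [hps6] (captured).
`\1` in the replacement pulls in group 1's text for each match.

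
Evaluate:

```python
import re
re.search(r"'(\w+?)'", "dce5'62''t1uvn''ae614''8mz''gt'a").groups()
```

The match spans [4:8] → "'62'".
Captured: group 1 = '62'.

('62',)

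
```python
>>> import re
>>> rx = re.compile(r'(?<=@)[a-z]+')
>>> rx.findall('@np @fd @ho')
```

The positive lookaround only admits positions where the adjacent text matches; those characters stay outside the span.
Walking the string: at [1:3] → 'np'; at [5:7] → 'fd'; at [9:11] → 'ho'.
`findall` yields the raw match text (3 of them) because the pattern has no groups.

['np', 'fd', 'ho']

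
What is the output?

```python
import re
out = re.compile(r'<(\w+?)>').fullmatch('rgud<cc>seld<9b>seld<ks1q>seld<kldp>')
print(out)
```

For `fullmatch`, every character of the input must be accounted for by the pattern.
Here there's no way to consume every character, so the call returns None.

None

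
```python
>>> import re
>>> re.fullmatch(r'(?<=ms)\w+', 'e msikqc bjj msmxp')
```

None

`re.fullmatch` is like wrapping the pattern in `^…$` (in single-line mode).
Here there's no way to consume every character, so the call returns None.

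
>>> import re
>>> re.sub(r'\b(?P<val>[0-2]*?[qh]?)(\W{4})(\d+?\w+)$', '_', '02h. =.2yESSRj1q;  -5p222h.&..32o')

`sub` substitutes '_' at each match site.

'02h. =.2yESSRj1q;  -5p222h_'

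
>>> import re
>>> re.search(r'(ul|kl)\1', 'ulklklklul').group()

After group 1 captures some text, `\1` only succeeds where that same text appears again.
The match spans [2:6] → 'klkl'.

'klkl'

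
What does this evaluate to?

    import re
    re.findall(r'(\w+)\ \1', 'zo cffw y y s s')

['y', 's']

`\1` is not a pattern — it's the concrete string captured by group 1, re-applied verbatim.
Matches: at [8:11] match 'y y', group 1 = 'y'; at [12:15] match 's s', group 1 = 's'.
`findall` collects group 1 from each match (2 total).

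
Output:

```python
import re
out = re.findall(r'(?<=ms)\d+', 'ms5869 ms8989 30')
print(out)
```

['5869', '8989']

Because the assertion is zero-width, the text it checks is not consumed and won't appear in the result.
Scanning left to right: at [2:6] → '5869'; at [9:13] → '8989'.
`findall` yields the raw match text (2 of them) because the pattern has no groups.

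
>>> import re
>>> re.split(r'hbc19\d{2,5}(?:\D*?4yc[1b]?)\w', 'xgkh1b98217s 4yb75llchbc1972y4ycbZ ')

The pattern matches the literal 'hb', then the literal 'c19', then 2 to 5 of a digit; then zero or more of a non-digit (lazy), then the literal '4yc', then optionally one of [1b] (non-capturing group); then a word character.
Matches to split on: at [21:34] → 'hbc1972y4ycbZ'.
`split` removes every match and returns the 2 fragments in between.

['xgkh1b98217s 4yb75llc', ' ']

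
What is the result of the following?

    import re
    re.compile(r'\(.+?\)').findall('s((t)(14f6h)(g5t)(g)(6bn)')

['((t)', '(14f6h)', '(g5t)', '(g)', '(6bn)']

Because the quantifier is non-greedy, it stops expanding at the earliest point where the rest of the pattern can succeed.
Walking the string: at [1:5] → '((t)'; at [5:12] → '(14f6h)'; at [12:17] → '(g5t)'; at [17:20] → '(g)'; at [20:25] → '(6bn)'.
With no groups in the pattern, `findall` gives back each whole match — 5 here.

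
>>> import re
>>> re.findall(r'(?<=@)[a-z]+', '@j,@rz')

The lookaround is zero-width — it requires the adjacent text to match without consuming it, so the asserted text isn't part of the match.
With no groups in the pattern, `findall` gives back each whole match — 2 here.

['j', 'rz']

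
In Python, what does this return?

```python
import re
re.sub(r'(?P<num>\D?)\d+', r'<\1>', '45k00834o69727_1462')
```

'<><k><o><_>'

Pattern: optionally a non-digit (captured as 'num'); then one or more of a digit.
Matches: at [0:2] → '45'; at [2:8] → 'k00834'; at [8:14] → 'o69727'; at [14:19] → '_1462'.
`\1` in the replacement pulls in group 1's text for each match.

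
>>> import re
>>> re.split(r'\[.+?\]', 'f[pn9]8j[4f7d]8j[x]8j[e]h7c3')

Because the quantifier is non-greedy, it stops expanding at the earliest point where the rest of the pattern can succeed.
Matches to split on: at [1:6] → '[pn9]'; at [8:14] → '[4f7d]'; at [16:19] → '[x]'; at [21:24] → '[e]'.
`split` removes every match and returns the 5 fragments in between.

['f', '8j', '8j', '8j', 'h7c3']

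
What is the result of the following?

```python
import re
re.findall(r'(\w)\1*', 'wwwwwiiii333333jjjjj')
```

`\1` is not a pattern — it's the concrete string captured by group 1, re-applied verbatim.
One capturing group, so `findall` returns just the captured substring from each match — 4 in all.

['w', 'i', '3', 'j']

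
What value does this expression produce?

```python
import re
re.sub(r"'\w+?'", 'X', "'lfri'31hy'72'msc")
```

Each match is replaced by 'X'.

'X31hyXmsc'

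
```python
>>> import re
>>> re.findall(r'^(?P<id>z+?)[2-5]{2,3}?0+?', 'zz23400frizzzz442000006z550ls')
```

['zz']

The pattern matches anchored at the start of the string; then one or more of a literal 'z' (lazy) (captured as 'id'); then 2 to 3 of a character in [2-5] (lazy), then one or more of the literal '0' (lazy).
Scanning left to right: at [0:6] match 'zz2340', group 1 = 'zz'.
One capturing group, so `findall` returns just the captured substring from the one match — 1 in all.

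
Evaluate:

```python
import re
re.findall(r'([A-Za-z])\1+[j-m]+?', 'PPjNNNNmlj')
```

The backreference `\1` re-matches whatever the first group consumed, character for character.
Walking the string: at [0:3] match 'PPj', group 1 = 'P'; at [3:8] match 'NNNNm', group 1 = 'N'.
`findall` collects group 1 from each match (2 total).

['P', 'N']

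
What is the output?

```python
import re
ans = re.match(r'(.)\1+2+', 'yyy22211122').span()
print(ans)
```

(0, 6)

The backreference `\1` re-matches whatever the first group consumed, character for character.
With `match`, the pattern is implicitly anchored at the beginning.
The match spans [0:6] → 'yyy222'.
Captured: group 1 = 'y'.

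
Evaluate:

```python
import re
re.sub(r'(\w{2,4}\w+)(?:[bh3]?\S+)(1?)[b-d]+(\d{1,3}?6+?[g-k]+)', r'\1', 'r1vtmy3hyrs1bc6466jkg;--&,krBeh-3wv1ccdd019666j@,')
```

Pattern: 2 to 4 of a word character, then one or more of a word character (captured); then optionally one of [bh3], then one or more of a non-whitespace character (non-capturing group); then optionally a literal '1' (captured); then one or more of a character in [b-d]; then 1 to 3 of a digit (lazy), then one or more of the literal '6' (lazy), then one or more of a character in [g-k] (captured).
The replacement refers to a captured group, so each match is rewritten using its own captured text.

'r1vtmy3hyrs1bc6466jkg@,'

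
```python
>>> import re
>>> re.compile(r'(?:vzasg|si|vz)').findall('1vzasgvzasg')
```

['vzasg', 'vzasg']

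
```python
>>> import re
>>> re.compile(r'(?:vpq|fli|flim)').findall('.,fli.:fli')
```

`findall` yields the raw match text (2 of them) because the pattern has no groups.

['fli', 'fli']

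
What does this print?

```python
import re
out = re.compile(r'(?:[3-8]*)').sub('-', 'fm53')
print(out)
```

-f-m--

The pattern matches zero or more of a character in [3-8] (non-capturing group).
Matches: at [0:0] → ''; at [1:1] → ''; at [2:4] → '53'; at [4:4] → ''.
Every occurrence is swapped for '-'.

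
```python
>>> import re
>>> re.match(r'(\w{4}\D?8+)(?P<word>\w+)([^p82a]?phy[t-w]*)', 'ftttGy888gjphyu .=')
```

`match` is anchored at position 0; if the pattern doesn't fit there, it returns None.
Here the pattern fails at index 0, so the call returns None.

None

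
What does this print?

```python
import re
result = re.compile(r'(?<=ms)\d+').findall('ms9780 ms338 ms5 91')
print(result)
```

['9780', '338', '5']

Because the assertion is zero-width, the text it checks is not consumed and won't appear in the result.
Walking the string: at [2:6] → '9780'; at [9:12] → '338'; at [15:16] → '5'.
Since nothing is captured, `findall` lists the 3 matched substrings directly.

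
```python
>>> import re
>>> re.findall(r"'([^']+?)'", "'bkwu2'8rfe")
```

Walking the string: at [0:7] match "'bkwu2'", group 1 = 'bkwu2'.
`findall` collects group 1 from the one match (1 total).

['bkwu2']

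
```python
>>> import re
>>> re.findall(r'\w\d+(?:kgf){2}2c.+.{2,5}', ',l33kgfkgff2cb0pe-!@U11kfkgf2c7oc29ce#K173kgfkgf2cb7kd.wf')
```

['K173kgfkgf2cb7kd.wf']

The pattern matches a word character, then one or more of a digit; then the literal 'kgf' repeated 2 times, then the literal '2c'; then one or more of any character, then 2 to 5 of any character.
No capturing groups, so `findall` returns the 1 full match string.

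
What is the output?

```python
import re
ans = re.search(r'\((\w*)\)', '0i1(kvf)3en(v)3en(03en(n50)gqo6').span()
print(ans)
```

The match spans [3:8] → '(kvf)'.

(3, 8)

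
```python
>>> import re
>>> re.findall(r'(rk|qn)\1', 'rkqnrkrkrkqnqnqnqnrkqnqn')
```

['rk', 'qn', 'qn', 'qn']

After group 1 captures some text, `\1` only succeeds where that same text appears again.
With a single group, `findall` returns only what that group captured — 4 items.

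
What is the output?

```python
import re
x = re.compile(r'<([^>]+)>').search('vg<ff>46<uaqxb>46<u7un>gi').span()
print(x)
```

Unlike `match`, `search` isn't anchored — it looks for the pattern anywhere in the string.
The match spans [2:6] → '<ff>'.
Captured: group 1 = 'ff'.

(2, 6)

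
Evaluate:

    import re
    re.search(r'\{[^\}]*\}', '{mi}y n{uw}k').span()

(0, 4)

`search` walks the string left to right and returns the first match it finds.
The match spans [0:4] → '{mi}'.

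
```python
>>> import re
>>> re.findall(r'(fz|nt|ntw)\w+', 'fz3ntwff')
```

['fz']

Scanning left to right: at [0:8] match 'fz3ntwff', group 1 = 'fz'.
Because there's exactly one group, `findall` drops the full match and keeps group 1 from the one hit.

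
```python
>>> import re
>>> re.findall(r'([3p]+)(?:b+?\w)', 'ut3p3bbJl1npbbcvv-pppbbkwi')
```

['3p3', 'p', 'ppp']

This matches one or more of one of [3p] (captured); then one or more of the literal 'b' (lazy), then a word character (non-capturing group).
Walking the string: at [2:7] match '3p3bb', group 1 = '3p3'; at [11:14] match 'pbb', group 1 = 'p'; at [18:23] match 'pppbb', group 1 = 'ppp'.
`findall` collects group 1 from each match (3 total).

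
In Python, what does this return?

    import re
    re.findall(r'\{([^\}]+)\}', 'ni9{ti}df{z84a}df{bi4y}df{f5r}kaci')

['ti', 'z84a', 'bi4y', 'f5r']

Walking the string: at [3:7] match '{ti}', group 1 = 'ti'; at [9:15] match '{z84a}', group 1 = 'z84a'; at [17:23] match '{bi4y}', group 1 = 'bi4y'; at [25:30] match '{f5r}', group 1 = 'f5r'.
`findall` collects group 1 from each match (4 total).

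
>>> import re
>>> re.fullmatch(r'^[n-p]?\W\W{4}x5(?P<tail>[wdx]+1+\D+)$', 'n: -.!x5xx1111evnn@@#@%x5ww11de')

For `fullmatch`, every character of the input must be accounted for by the pattern.
Here the string isn't matched end-to-end, so the call returns None.

None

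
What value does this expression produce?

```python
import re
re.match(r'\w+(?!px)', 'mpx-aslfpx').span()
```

(0, 3)

`match` is anchored at position 0; if the pattern doesn't fit there, it returns None.
The match spans [0:3] → 'mpx'.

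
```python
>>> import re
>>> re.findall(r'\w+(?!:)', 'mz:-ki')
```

['m', 'ki']

A negative assertion filters positions out without eating any characters.
Walking the string: at [0:1] → 'm'; at [4:6] → 'ki'.
No capturing groups, so `findall` returns the 2 full match strings.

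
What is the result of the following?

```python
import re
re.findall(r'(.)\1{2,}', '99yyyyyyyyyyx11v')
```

`\1` has to match the exact text group 1 already captured.
Scanning left to right: at [2:12] match 'yyyyyyyyyy', group 1 = 'y'.
With a single group, `findall` returns only what that group captured — 1 item.

['y']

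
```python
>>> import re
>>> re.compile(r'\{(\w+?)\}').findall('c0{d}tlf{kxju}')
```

Because there's exactly one group, `findall` drops the full match and keeps group 1 from each hit.

['d', 'kxju']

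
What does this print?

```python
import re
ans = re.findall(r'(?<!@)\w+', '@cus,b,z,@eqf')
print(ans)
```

A negative assertion filters positions out without eating any characters.
Matches: at [2:4] → 'us'; at [5:6] → 'b'; at [7:8] → 'z'; at [11:13] → 'qf'.
Since nothing is captured, `findall` lists the 4 matched substrings directly.

['us', 'b', 'z', 'qf']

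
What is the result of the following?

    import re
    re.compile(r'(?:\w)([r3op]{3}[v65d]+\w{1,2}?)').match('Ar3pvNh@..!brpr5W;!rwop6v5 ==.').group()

'Ar3pvN'

`re.match` only tries the pattern at the start of the string.
The match spans [0:6] → 'Ar3pvN'.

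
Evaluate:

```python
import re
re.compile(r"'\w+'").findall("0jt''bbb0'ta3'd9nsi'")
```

["'bbb0'", "'d9nsi'"]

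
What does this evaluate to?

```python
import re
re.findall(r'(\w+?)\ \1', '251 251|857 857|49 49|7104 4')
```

['251', '857', '49', '4']

A backreference is literal: `\1` must see the identical characters the first group matched.
Scanning left to right: at [0:7] match '251 251', group 1 = '251'; at [8:15] match '857 857', group 1 = '857'; at [16:21] match '49 49', group 1 = '49'; at [25:28] match '4 4', group 1 = '4'.
One capturing group, so `findall` returns just the captured substring from each match — 4 in all.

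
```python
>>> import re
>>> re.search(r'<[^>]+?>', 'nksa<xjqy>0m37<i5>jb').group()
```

The match spans [4:10] → '<xjqy>'.

'<xjqy>'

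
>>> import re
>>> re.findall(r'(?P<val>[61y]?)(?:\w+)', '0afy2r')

['']

The pattern matches optionally one of [61y] (captured as 'val'); then one or more of a word character (non-capturing group).
With a single group, `findall` returns only what that group captured — 1 item.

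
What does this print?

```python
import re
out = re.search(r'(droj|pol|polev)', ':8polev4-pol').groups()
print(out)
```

('pol',)

The match spans [2:5] → 'pol'.
Captured: group 1 = 'pol'.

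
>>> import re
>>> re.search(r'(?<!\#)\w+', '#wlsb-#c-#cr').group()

'lsb'

Because the assertion is negative and zero-width, positions next to the forbidden text are skipped.
The match spans [2:5] → 'lsb'.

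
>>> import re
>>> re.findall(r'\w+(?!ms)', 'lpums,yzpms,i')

['lpums', 'yzpms', 'i']

A negative assertion filters positions out without eating any characters.
Since nothing is captured, `findall` lists the 3 matched substrings directly.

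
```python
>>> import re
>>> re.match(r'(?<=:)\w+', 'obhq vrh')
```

None

`re.match` only tries the pattern at the start of the string.
Here the string doesn't start with a match, so the call returns None.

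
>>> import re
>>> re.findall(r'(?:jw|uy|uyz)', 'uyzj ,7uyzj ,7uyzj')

['uy', 'uy', 'uy']

Branches in `(...|...)` are attempted left-to-right; the first branch that allows the whole pattern to succeed is taken.
Scanning left to right: at [0:2] → 'uy'; at [7:9] → 'uy'; at [14:16] → 'uy'.
Since nothing is captured, `findall` lists the 3 matched substrings directly.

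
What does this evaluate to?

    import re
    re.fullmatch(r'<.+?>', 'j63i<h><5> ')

None

`re.fullmatch` requires the pattern to consume the entire string.
Here there's no way to consume every character, so the call returns None.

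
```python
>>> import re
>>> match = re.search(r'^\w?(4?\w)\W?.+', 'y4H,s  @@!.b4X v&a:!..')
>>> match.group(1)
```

'4H'

This matches anchored at the start of the string; then optionally a word character; then optionally a literal '4', then a word character (captured); then optionally a non-word character, then one or more of any character.
Unlike `match`, `search` isn't anchored — it looks for the pattern anywhere in the string.
The match spans [0:22] → 'y4H,s  @@!.b4X v&a:!..'.
Captured: group 1 = '4H'.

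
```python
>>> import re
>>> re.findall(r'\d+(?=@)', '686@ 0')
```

['686']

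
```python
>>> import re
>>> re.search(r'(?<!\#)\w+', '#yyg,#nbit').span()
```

(2, 4)

A negative assertion filters positions out without eating any characters.
The match spans [2:4] → 'yg'.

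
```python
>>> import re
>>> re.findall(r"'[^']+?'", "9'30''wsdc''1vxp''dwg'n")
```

["'30'", "'wsdc'", "'1vxp'", "'dwg'"]

With no groups in the pattern, `findall` gives back each whole match — 4 here.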